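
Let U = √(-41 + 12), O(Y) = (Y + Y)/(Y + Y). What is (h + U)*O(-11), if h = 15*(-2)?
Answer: -30 + I*√29 ≈ -30.0 + 5.3852*I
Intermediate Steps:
O(Y) = 1 (O(Y) = (2*Y)/((2*Y)) = (2*Y)*(1/(2*Y)) = 1)
h = -30
U = I*√29 (U = √(-29) = I*√29 ≈ 5.3852*I)
(h + U)*O(-11) = (-30 + I*√29)*1 = -30 + I*√29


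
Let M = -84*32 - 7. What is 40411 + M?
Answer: 37716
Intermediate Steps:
M = -2695 (M = -2688 - 7 = -2695)
40411 + M = 40411 - 2695 = 37716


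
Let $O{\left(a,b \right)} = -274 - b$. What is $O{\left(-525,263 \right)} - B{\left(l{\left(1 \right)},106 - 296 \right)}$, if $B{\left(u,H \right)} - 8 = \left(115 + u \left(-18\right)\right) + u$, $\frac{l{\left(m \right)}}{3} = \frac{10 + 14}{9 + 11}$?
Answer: $- \frac{2994}{5} \approx -598.8$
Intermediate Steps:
$l{\left(m \right)} = \frac{18}{5}$ ($l{\left(m \right)} = 3 \frac{10 + 14}{9 + 11} = 3 \cdot \frac{24}{20} = 3 \cdot 24 \cdot \frac{1}{20} = 3 \cdot \frac{6}{5} = \frac{18}{5}$)
$B{\left(u,H \right)} = 123 - 17 u$ ($B{\left(u,H \right)} = 8 + \left(\left(115 + u \left(-18\right)\right) + u\right) = 8 - \left(-115 + 17 u\right) = 123 - 17 u$)
$O{\left(-525,263 \right)} - B{\left(l{\left(1 \right)},106 - 296 \right)} = \left(-274 - 263\right) - \left(123 - \frac{306}{5}\right) = -537 - \frac{309}{5} = - \frac{2994}{5}$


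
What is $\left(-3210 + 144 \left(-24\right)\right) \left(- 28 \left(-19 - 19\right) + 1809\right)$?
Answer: $-19151418$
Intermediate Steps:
$\left(-3210 + 144 \left(-24\right)\right) \left(- 28 \left(-19 - 19\right) + 1809\right) = \left(-3210 - 3456\right) \left(\left(-28\right) \left(-38\right) + 1809\right) = - 6666 \left(1064 + 1809\right) = \left(-6666\right) 2873 = -19151418$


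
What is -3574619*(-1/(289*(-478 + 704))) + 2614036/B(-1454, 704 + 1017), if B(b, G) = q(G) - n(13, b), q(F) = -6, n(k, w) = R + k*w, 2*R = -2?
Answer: 238282722547/1234238658 ≈ 193.06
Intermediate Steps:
R = -1 (R = (½)*(-2) = -1)
n(k, w) = -1 + k*w
B(b, G) = -5 - 13*b (B(b, G) = -6 - (-1 + 13*b) = -6 + (1 - 13*b) = -5 - 13*b)
-3574619*(-1/(289*(-478 + 704))) + 2614036/B(-1454, 704 + 1017) = -3574619*(-1/(289*(-478 + 704))) + 2614036/(-5 - 13*(-1454)) = -3574619/((-289*226)) + 2614036/(-5 + 18902) = -3574619/(-65314) + 2614036/18897 = -3574619*(-1/65314) + 2614036*(1/18897) = 3574619/65314 + 2614036/18897 = 238282722547/1234238658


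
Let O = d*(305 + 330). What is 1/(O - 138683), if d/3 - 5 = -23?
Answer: -1/172973 ≈ -5.7813e-6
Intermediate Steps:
d = -54 (d = 15 + 3*(-23) = 15 - 69 = -54)
O = -34290 (O = -54*(305 + 330) = -54*635 = -34290)
1/(O - 138683) = 1/(-34290 - 138683) = 1/(-172973) = -1/172973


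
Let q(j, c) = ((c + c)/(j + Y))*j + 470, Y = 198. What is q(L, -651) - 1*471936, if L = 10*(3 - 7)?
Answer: -37219774/79 ≈ -4.7114e+5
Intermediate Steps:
L = -40 (L = 10*(-4) = -40)
q(j, c) = 470 + 2*c*j/(198 + j) (q(j, c) = ((c + c)/(j + 198))*j + 470 = ((2*c)/(198 + j))*j + 470 = (2*c/(198 + j))*j + 470 = 2*c*j/(198 + j) + 470 = 470 + 2*c*j/(198 + j))
q(L, -651) - 1*471936 = 2*(46530 + 235*(-40) - 651*(-40))/(198 - 40) - 1*471936 = 2*(46530 - 9400 + 26040)/158 - 471936 = 2*(1/158)*63170 - 471936 = 63170/79 - 471936 = -37219774/79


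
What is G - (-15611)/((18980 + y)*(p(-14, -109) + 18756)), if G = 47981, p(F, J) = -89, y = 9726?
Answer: 25710854068473/535854902 ≈ 47981.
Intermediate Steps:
G - (-15611)/((18980 + y)*(p(-14, -109) + 18756)) = 47981 - (-15611)/((18980 + 9726)*(-89 + 18756)) = 47981 - (-15611)/(28706*18667) = 47981 - (-15611)/535854902 = 47981 - 1*(-15611/535854902) = 47981 + 15611/535854902 = 25710854068473/535854902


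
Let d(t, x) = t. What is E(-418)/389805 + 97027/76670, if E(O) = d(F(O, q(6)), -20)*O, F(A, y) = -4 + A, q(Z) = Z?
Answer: 10269178211/5977269870 ≈ 1.7180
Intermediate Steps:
E(O) = O*(-4 + O) (E(O) = (-4 + O)*O = O*(-4 + O))
E(-418)/389805 + 97027/76670 = -418*(-4 - 418)/389805 + 97027/76670 = -418*(-422)*(1/389805) + 97027*(1/76670) = 176396*(1/389805) + 97027/76670 = 176396/389805 + 97027/76670 = 10269178211/5977269870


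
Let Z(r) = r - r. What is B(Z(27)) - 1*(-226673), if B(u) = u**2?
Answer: 226673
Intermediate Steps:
Z(r) = 0
B(Z(27)) - 1*(-226673) = 0**2 - 1*(-226673) = 0 + 226673 = 226673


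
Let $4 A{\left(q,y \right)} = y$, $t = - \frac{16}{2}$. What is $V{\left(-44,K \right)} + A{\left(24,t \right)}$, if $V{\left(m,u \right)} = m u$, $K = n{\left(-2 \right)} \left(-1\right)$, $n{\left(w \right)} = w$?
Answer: $-90$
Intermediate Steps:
$t = -8$ ($t = \left(-16\right) \frac{1}{2} = -8$)
$K = 2$ ($K = \left(-2\right) \left(-1\right) = 2$)
$A{\left(q,y \right)} = \frac{y}{4}$
$V{\left(-44,K \right)} + A{\left(24,t \right)} = \left(-44\right) 2 + \frac{1}{4} \left(-8\right) = -88 - 2 = -90$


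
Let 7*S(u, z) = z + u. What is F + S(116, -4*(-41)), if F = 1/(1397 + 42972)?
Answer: 1774761/44369 ≈ 40.000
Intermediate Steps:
S(u, z) = u/7 + z/7 (S(u, z) = (z + u)/7 = (u + z)/7 = u/7 + z/7)
F = 1/44369 ≈ 2.2538e-5
F + S(116, -4*(-41)) = 1/44369 + ((⅐)*116 + (-4*(-41))/7) = 1/44369 + (116/7 + (⅐)*164) = 1/44369 + (116/7 + 164/7) = 1/44369 + 40 = 1774761/44369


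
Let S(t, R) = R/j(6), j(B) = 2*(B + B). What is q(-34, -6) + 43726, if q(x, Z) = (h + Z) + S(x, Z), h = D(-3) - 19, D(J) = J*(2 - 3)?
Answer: 174815/4 ≈ 43704.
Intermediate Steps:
j(B) = 4*B (j(B) = 2*(2*B) = 4*B)
D(J) = -J (D(J) = J*(-1) = -J)
h = -16 (h = -1*(-3) - 19 = 3 - 19 = -16)
S(t, R) = R/24 (S(t, R) = R/((4*6)) = R/24)
q(x, Z) = -16 + 25*Z/24 (q(x, Z) = (-16 + Z) + Z/24 = -16 + 25*Z/24)
q(-34, -6) + 43726 = (-16 + (25/24)*(-6)) + 43726 = (-16 - 25/4) + 43726 = -89/4 + 43726 = 174815/4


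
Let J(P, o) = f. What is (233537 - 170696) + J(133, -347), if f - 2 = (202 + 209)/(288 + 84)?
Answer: 7792669/124 ≈ 62844.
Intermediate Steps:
f = 385/124 (f = 2 + (202 + 209)/(288 + 84) = 2 + 411/372 = 2 + 411*(1/372) = 2 + 137/124 = 385/124 ≈ 3.1048)
J(P, o) = 385/124
(233537 - 170696) + J(133, -347) = (233537 - 170696) + 385/124 = 62841 + 385/124 = 7792669/124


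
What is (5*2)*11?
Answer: 110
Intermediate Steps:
(5*2)*11 = 10*11 = 110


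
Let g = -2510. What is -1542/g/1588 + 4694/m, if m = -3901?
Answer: -9351852689/7774458940 ≈ -1.2029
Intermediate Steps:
-1542/g/1588 + 4694/m = -1542/(-2510)/1588 + 4694/(-3901) = -1542*(-1/2510)*(1/1588) + 4694*(-1/3901) = (771/1255)*(1/1588) - 4694/3901 = 771/1992940 - 4694/3901 = -9351852689/7774458940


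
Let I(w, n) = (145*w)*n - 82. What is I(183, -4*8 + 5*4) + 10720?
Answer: -307782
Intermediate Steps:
I(w, n) = -82 + 145*n*w (I(w, n) = 145*n*w - 82 = -82 + 145*n*w)
I(183, -4*8 + 5*4) + 10720 = (-82 + 145*(-4*8 + 5*4)*183) + 10720 = (-82 + 145*(-32 + 20)*183) + 10720 = (-82 + 145*(-12)*183) + 10720 = (-82 - 318420) + 10720 = -318502 + 10720 = -307782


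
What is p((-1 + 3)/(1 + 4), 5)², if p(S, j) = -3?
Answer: 9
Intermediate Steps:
p((-1 + 3)/(1 + 4), 5)² = (-3)² = 9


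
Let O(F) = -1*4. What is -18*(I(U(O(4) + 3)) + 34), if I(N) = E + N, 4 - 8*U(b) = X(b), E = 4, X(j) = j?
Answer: -2781/4 ≈ -695.25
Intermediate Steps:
O(F) = -4
U(b) = ½ - b/8
I(N) = 4 + N
-18*(I(U(O(4) + 3)) + 34) = -18*((4 + (½ - (-4 + 3)/8)) + 34) = -18*((4 + (½ - ⅛*(-1))) + 34) = -18*((4 + (½ + ⅛)) + 34) = -18*((4 + 5/8) + 34) = -18*(37/8 + 34) = -18*309/8 = -2781/4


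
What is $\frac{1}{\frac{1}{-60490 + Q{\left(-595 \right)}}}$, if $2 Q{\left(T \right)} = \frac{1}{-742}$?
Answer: $- \frac{89767161}{1484} \approx -60490.0$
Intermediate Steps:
$Q{\left(T \right)} = - \frac{1}{1484}$ ($Q{\left(T \right)} = \frac{1}{2 \left(-742\right)} = \frac{1}{2} \left(- \frac{1}{742}\right) = - \frac{1}{1484}$)
$\frac{1}{\frac{1}{-60490 + Q{\left(-595 \right)}}} = \frac{1}{\frac{1}{-60490 - \frac{1}{1484}}} = \frac{1}{\frac{1}{- \frac{89767161}{1484}}} = \frac{1}{- \frac{1484}{89767161}} = - \frac{89767161}{1484}$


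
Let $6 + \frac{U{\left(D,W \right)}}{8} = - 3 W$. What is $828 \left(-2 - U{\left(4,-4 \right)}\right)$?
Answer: $-41400$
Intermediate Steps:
$U{\left(D,W \right)} = -48 - 24 W$ ($U{\left(D,W \right)} = -48 + 8 \left(- 3 W\right) = -48 - 24 W$)
$828 \left(-2 - U{\left(4,-4 \right)}\right) = 828 \left(-2 - \left(-48 - -96\right)\right) = 828 \left(-2 - \left(-48 + 96\right)\right) = 828 \left(-2 - 48\right) = 828 \left(-50\right) = -41400$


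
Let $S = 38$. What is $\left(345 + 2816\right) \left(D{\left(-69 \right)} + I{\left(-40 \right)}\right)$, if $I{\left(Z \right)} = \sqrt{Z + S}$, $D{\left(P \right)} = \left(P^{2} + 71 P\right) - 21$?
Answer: $-502599 + 3161 i \sqrt{2} \approx -5.026 \cdot 10^{5} + 4470.3 i$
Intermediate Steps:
$D{\left(P \right)} = -21 + P^{2} + 71 P$
$I{\left(Z \right)} = \sqrt{38 + Z}$ ($I{\left(Z \right)} = \sqrt{Z + 38} = \sqrt{38 + Z}$)
$\left(345 + 2816\right) \left(D{\left(-69 \right)} + I{\left(-40 \right)}\right) = \left(345 + 2816\right) \left(\left(-21 + \left(-69\right)^{2} + 71 \left(-69\right)\right) + \sqrt{38 - 40}\right) = 3161 \left(\left(-21 + 4761 - 4899\right) + \sqrt{-2}\right) = 3161 \left(-159 + i \sqrt{2}\right) = -502599 + 3161 i \sqrt{2}$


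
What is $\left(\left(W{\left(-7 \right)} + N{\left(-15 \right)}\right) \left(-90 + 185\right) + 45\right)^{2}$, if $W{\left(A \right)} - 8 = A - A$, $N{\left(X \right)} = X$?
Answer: $384400$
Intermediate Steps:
$W{\left(A \right)} = 8$ ($W{\left(A \right)} = 8 + \left(A - A\right) = 8 + 0 = 8$)
$\left(\left(W{\left(-7 \right)} + N{\left(-15 \right)}\right) \left(-90 + 185\right) + 45\right)^{2} = \left(\left(8 - 15\right) \left(-90 + 185\right) + 45\right)^{2} = \left(\left(-7\right) 95 + 45\right)^{2} = \left(-665 + 45\right)^{2} = \left(-620\right)^{2} = 384400$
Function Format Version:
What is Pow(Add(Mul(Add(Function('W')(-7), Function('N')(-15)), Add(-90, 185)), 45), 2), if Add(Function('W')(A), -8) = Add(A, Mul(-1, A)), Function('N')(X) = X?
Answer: 384400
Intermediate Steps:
Function('W')(A) = 8 (Function('W')(A) = Add(8, Add(A, Mul(-1, A))) = Add(8, 0) = 8)
Pow(Add(Mul(Add(Function('W')(-7), Function('N')(-15)), Add(-90, 185)), 45), 2) = Pow(Add(Mul(Add(8, -15), Add(-90, 185)), 45), 2) = Pow(Add(Mul(-7, 95), 45), 2) = Pow(Add(-665, 45), 2) = Pow(-620, 2) = 384400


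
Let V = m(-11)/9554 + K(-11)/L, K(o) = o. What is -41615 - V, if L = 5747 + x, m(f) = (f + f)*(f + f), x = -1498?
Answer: -844680314606/20297473 ≈ -41615.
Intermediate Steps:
m(f) = 4*f² (m(f) = (2*f)*(2*f) = 4*f²)
L = 4249 (L = 5747 - 1498 = 4249)
V = 975711/20297473 (V = (4*(-11)²)/9554 - 11/4249 = (4*121)*(1/9554) - 11*1/4249 = 484*(1/9554) - 11/4249 = 242/4777 - 11/4249 = 975711/20297473 ≈ 0.048071)
-41615 - V = -41615 - 1*975711/20297473 = -41615 - 975711/20297473 = -844680314606/20297473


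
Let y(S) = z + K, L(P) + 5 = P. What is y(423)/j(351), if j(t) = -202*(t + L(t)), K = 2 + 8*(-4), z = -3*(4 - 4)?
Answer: 15/70397 ≈ 0.00021308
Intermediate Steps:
L(P) = -5 + P
z = 0 (z = -3*0 = 0)
K = -30 (K = 2 - 32 = -30)
j(t) = 1010 - 404*t (j(t) = -202*(t + (-5 + t)) = -202*(-5 + 2*t) = 1010 - 404*t)
y(S) = -30 (y(S) = 0 - 30 = -30)
y(423)/j(351) = -30/(1010 - 404*351) = -30/(1010 - 141804) = -30/(-140794) = -30*(-1/140794) = 15/70397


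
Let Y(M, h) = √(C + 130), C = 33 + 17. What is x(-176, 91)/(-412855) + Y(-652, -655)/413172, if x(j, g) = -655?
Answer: 131/82571 + √5/68862 ≈ 0.0016190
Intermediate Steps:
C = 50
Y(M, h) = 6*√5 (Y(M, h) = √(50 + 130) = √180 = 6*√5)
x(-176, 91)/(-412855) + Y(-652, -655)/413172 = -655/(-412855) + (6*√5)/413172 = -655*(-1/412855) + (6*√5)*(1/413172) = 131/82571 + √5/68862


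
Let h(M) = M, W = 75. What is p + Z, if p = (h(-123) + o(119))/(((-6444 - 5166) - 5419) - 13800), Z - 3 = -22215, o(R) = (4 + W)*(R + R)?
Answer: -684792427/30829 ≈ -22213.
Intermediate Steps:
o(R) = 158*R (o(R) = (4 + 75)*(R + R) = 79*(2*R) = 158*R)
Z = -22212 (Z = 3 - 22215 = -22212)
p = -18679/30829 (p = (-123 + 158*119)/(((-6444 - 5166) - 5419) - 13800) = (-123 + 18802)/((-11610 - 5419) - 13800) = 18679/(-17029 - 13800) = 18679/(-30829) = 18679*(-1/30829) = -18679/30829 ≈ -0.60589)
p + Z = -18679/30829 - 22212 = -684792427/30829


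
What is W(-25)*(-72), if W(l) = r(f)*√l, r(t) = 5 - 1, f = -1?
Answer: -1440*I ≈ -1440.0*I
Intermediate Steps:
r(t) = 4
W(l) = 4*√l
W(-25)*(-72) = (4*√(-25))*(-72) = (4*(5*I))*(-72) = (20*I)*(-72) = -1440*I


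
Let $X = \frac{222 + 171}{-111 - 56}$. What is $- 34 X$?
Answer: $\frac{13362}{167} \approx 80.012$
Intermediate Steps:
$X = - \frac{393}{167}$ ($X = \frac{393}{-167} = 393 \left(- \frac{1}{167}\right) = - \frac{393}{167} \approx -2.3533$)
$- 34 X = \left(-34\right) \left(- \frac{393}{167}\right) = \frac{13362}{167}$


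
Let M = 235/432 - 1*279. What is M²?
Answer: 14470405849/186624 ≈ 77538.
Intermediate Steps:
M = -120293/432 (M = 235*(1/432) - 279 = 235/432 - 279 = -120293/432 ≈ -278.46)
M² = (-120293/432)² = 14470405849/186624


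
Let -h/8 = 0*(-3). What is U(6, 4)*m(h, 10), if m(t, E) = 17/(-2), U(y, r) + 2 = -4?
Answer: 51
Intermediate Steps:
U(y, r) = -6 (U(y, r) = -2 - 4 = -6)
h = 0 (h = -0*(-3) = -8*0 = 0)
m(t, E) = -17/2 (m(t, E) = 17*(-1/2) = -17/2)
U(6, 4)*m(h, 10) = -6*(-17/2) = 51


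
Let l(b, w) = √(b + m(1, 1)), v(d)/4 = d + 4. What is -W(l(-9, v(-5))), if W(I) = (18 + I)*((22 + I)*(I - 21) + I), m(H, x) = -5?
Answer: 8596 + 440*I*√14 ≈ 8596.0 + 1646.3*I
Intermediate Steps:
v(d) = 16 + 4*d (v(d) = 4*(d + 4) = 4*(4 + d) = 16 + 4*d)
l(b, w) = √(-5 + b) (l(b, w) = √(b - 5) = √(-5 + b))
W(I) = (18 + I)*(I + (-21 + I)*(22 + I)) (W(I) = (18 + I)*((22 + I)*(-21 + I) + I) = (18 + I)*((-21 + I)*(22 + I) + I) = (18 + I)*(I + (-21 + I)*(22 + I)))
-W(l(-9, v(-5))) = -(-8316 + (√(-5 - 9))³ - 426*√(-5 - 9) + 20*(√(-5 - 9))²) = -(-8316 + (√(-14))³ - 426*I*√14 + 20*(√(-14))²) = -(-8316 + (I*√14)³ - 426*I*√14 + 20*(I*√14)²) = -(-8316 - 14*I*√14 - 426*I*√14 + 20*(-14)) = -(-8316 - 14*I*√14 - 426*I*√14 - 280) = -(-8596 - 440*I*√14) = 8596 + 440*I*√14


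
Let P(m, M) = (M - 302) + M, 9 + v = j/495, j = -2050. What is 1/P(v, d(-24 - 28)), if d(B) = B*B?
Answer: 1/5106 ≈ 0.00019585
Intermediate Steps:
v = -1301/99 (v = -9 - 2050/495 = -9 - 2050*1/495 = -9 - 410/99 = -1301/99 ≈ -13.141)
d(B) = B**2
P(m, M) = -302 + 2*M (P(m, M) = (-302 + M) + M = -302 + 2*M)
1/P(v, d(-24 - 28)) = 1/(-302 + 2*(-24 - 28)**2) = 1/(-302 + 2*(-52)**2) = 1/(-302 + 2*2704) = 1/(-302 + 5408) = 1/5106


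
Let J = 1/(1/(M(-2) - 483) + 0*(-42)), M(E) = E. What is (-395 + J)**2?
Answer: 774400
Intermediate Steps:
J = -485 (J = 1/(1/(-2 - 483) + 0*(-42)) = 1/(1/(-485) + 0) = 1/(-1/485 + 0) = 1/(-1/485) = -485)
(-395 + J)**2 = (-395 - 485)**2 = (-880)**2 = 774400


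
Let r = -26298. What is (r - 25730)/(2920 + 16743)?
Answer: -52028/19663 ≈ -2.6460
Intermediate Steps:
(r - 25730)/(2920 + 16743) = (-26298 - 25730)/(2920 + 16743) = -52028/19663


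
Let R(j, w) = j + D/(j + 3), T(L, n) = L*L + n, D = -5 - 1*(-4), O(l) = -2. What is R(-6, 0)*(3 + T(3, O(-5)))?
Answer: -170/3 ≈ -56.667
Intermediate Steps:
D = -1 (D = -5 + 4 = -1)
T(L, n) = n + L**2 (T(L, n) = L**2 + n = n + L**2)
R(j, w) = j - 1/(3 + j) (R(j, w) = j - 1/(j + 3) = j - 1/(3 + j))
R(-6, 0)*(3 + T(3, O(-5))) = ((-1 + (-6)**2 + 3*(-6))/(3 - 6))*(3 + (-2 + 3**2)) = ((-1 + 36 - 18)/(-3))*(3 + (-2 + 9)) = (-1/3*17)*(3 + 7) = -17/3*10 = -170/3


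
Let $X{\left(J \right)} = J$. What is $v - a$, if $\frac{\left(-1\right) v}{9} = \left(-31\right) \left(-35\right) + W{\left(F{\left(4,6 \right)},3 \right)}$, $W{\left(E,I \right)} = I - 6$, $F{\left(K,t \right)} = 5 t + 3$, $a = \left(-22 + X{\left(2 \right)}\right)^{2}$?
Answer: $-10138$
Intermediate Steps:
$a = 400$ ($a = \left(-22 + 2\right)^{2} = \left(-20\right)^{2} = 400$)
$F{\left(K,t \right)} = 3 + 5 t$
$W{\left(E,I \right)} = -6 + I$ ($W{\left(E,I \right)} = I - 6 = -6 + I$)
$v = -9738$ ($v = - 9 \left(\left(-31\right) \left(-35\right) + \left(-6 + 3\right)\right) = - 9 \left(1085 - 3\right) = \left(-9\right) 1082 = -9738$)
$v - a = -9738 - 400 = -10138$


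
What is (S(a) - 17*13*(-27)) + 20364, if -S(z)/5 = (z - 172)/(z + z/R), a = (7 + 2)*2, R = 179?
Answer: 8545027/324 ≈ 26374.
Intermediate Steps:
a = 18 (a = 9*2 = 18)
S(z) = -179*(-172 + z)/(36*z) (S(z) = -5*(z - 172)/(z + z/179) = -5*(-172 + z)/(z + z*(1/179)) = -5*(-172 + z)/(z + z/179) = -5*(-172 + z)/(180*z/179) = -5*(-172 + z)*179/(180*z) = -179*(-172 + z)/(36*z))
(S(a) - 17*13*(-27)) + 20364 = ((179/36)*(172 - 1*18)/18 - 17*13*(-27)) + 20364 = ((179/36)*(1/18)*(172 - 18) - 221*(-27)) + 20364 = ((179/36)*(1/18)*154 + 5967) + 20364 = (13783/324 + 5967) + 20364 = 1947091/324 + 20364 = 8545027/324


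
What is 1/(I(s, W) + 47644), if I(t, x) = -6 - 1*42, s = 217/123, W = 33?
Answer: 1/47596 ≈ 2.1010e-5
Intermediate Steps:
s = 217/123 (s = 217*(1/123) = 217/123 ≈ 1.7642)
I(t, x) = -48 (I(t, x) = -6 - 42 = -48)
1/(I(s, W) + 47644) = 1/(-48 + 47644) = 1/47596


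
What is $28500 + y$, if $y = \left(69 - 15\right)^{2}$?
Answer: $31416$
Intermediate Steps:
$y = 2916$ ($y = 54^{2} = 2916$)
$28500 + y = 28500 + 2916 = 31416$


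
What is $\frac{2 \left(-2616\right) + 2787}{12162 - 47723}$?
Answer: $\frac{2445}{35561} \approx 0.068755$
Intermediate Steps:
$\frac{2 \left(-2616\right) + 2787}{12162 - 47723} = \frac{-5232 + 2787}{-35561} = \left(-2445\right) \left(- \frac{1}{35561}\right) = \frac{2445}{35561}$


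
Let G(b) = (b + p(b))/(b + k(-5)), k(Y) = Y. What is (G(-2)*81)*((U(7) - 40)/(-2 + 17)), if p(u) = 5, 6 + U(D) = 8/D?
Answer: 25434/245 ≈ 103.81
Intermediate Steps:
U(D) = -6 + 8/D
G(b) = (5 + b)/(-5 + b) (G(b) = (b + 5)/(b - 5) = (5 + b)/(-5 + b))
(G(-2)*81)*((U(7) - 40)/(-2 + 17)) = (((5 - 2)/(-5 - 2))*81)*(((-6 + 8/7) - 40)/(-2 + 17)) = ((3/(-7))*81)*(((-6 + 8*(⅐)) - 40)/15) = (-⅐*3*81)*(((-6 + 8/7) - 40)*(1/15)) = (-3/7*81)*((-34/7 - 40)*(1/15)) = -(-76302)/(49*15) = -243/7*(-314/105) = 25434/245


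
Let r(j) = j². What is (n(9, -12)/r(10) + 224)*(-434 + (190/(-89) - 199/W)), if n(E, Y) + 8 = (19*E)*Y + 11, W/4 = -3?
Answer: -9118896431/106800 ≈ -85383.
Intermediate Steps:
W = -12 (W = 4*(-3) = -12)
n(E, Y) = 3 + 19*E*Y (n(E, Y) = -8 + ((19*E)*Y + 11) = -8 + (19*E*Y + 11) = -8 + (11 + 19*E*Y) = 3 + 19*E*Y)
(n(9, -12)/r(10) + 224)*(-434 + (190/(-89) - 199/W)) = ((3 + 19*9*(-12))/(10²) + 224)*(-434 + (190/(-89) - 199/(-12))) = ((3 - 2052)/100 + 224)*(-434 + (190*(-1/89) - 199*(-1/12))) = (-2049*1/100 + 224)*(-434 + (-190/89 + 199/12)) = (-2049/100 + 224)*(-434 + 15431/1068) = (20351/100)*(-448081/1068) = -9118896431/106800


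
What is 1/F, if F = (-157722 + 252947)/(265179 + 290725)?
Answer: 555904/95225 ≈ 5.8378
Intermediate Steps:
F = 95225/555904 ≈ 0.17130
1/F = 1/(95225/555904) = 555904/95225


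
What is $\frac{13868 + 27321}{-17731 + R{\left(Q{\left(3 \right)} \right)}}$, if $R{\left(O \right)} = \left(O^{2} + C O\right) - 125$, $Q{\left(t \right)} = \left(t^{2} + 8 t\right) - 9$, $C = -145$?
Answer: $- \frac{41189}{20760} \approx -1.9841$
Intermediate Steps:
$Q{\left(t \right)} = -9 + t^{2} + 8 t$
$R{\left(O \right)} = -125 + O^{2} - 145 O$ ($R{\left(O \right)} = \left(O^{2} - 145 O\right) - 125 = -125 + O^{2} - 145 O$)
$\frac{13868 + 27321}{-17731 + R{\left(Q{\left(3 \right)} \right)}} = \frac{13868 + 27321}{-17731 - \left(125 - \left(-9 + 3^{2} + 8 \cdot 3\right)^{2} + 145 \left(-9 + 3^{2} + 8 \cdot 3\right)\right)} = \frac{41189}{-17731 - \left(125 - \left(-9 + 9 + 24\right)^{2} + 145 \left(-9 + 9 + 24\right)\right)} = \frac{41189}{-17731 - \left(3605 - 576\right)} = \frac{41189}{-17731 - 3029} = \frac{41189}{-20760} = 41189 \left(- \frac{1}{20760}\right) = - \frac{41189}{20760}$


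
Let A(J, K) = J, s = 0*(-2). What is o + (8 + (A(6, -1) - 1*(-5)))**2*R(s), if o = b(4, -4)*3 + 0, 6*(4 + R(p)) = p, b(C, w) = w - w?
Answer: -1444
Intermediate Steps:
s = 0
b(C, w) = 0
R(p) = -4 + p/6
o = 0 (o = 0*3 + 0 = 0 + 0 = 0)
o + (8 + (A(6, -1) - 1*(-5)))**2*R(s) = 0 + (8 + (6 - 1*(-5)))**2*(-4 + (1/6)*0) = 0 + (8 + (6 + 5))**2*(-4 + 0) = 0 + (8 + 11)**2*(-4) = 0 + 19**2*(-4) = 0 + 361*(-4) = 0 - 1444 = -1444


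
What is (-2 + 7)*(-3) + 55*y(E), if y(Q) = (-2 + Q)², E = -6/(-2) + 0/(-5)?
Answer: 40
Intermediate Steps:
E = 3 (E = -6*(-½) + 0*(-⅕) = 3 + 0 = 3)
(-2 + 7)*(-3) + 55*y(E) = (-2 + 7)*(-3) + 55*(-2 + 3)² = 5*(-3) + 55*1² = -15 + 55*1 = -15 + 55 = 40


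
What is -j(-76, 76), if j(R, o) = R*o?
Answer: 5776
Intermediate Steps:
-j(-76, 76) = -(-76)*76 = -1*(-5776) = 5776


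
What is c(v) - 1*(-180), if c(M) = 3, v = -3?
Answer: 183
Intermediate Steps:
c(v) - 1*(-180) = 3 - 1*(-180) = 3 + 180 = 183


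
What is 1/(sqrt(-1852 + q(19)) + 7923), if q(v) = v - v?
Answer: 7923/62775781 - 2*I*sqrt(463)/62775781 ≈ 0.00012621 - 6.8553e-7*I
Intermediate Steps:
q(v) = 0
1/(sqrt(-1852 + q(19)) + 7923) = 1/(sqrt(-1852 + 0) + 7923) = 1/(sqrt(-1852) + 7923) = 1/(2*I*sqrt(463) + 7923) = 1/(7923 + 2*I*sqrt(463))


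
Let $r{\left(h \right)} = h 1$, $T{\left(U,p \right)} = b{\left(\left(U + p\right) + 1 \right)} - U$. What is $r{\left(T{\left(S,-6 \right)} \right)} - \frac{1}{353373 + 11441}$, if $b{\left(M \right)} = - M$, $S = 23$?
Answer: $- \frac{14957375}{364814} \approx -41.0$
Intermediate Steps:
$T{\left(U,p \right)} = -1 - p - 2 U$ ($T{\left(U,p \right)} = - (\left(U + p\right) + 1) - U = - (1 + U + p) - U = \left(-1 - U - p\right) - U = -1 - p - 2 U$)
$r{\left(h \right)} = h$
$r{\left(T{\left(S,-6 \right)} \right)} - \frac{1}{353373 + 11441} = \left(-1 - -6 - 46\right) - \frac{1}{353373 + 11441} = \left(-1 + 6 - 46\right) - \frac{1}{364814} = -41 - \frac{1}{364814} = - \frac{14957375}{364814}$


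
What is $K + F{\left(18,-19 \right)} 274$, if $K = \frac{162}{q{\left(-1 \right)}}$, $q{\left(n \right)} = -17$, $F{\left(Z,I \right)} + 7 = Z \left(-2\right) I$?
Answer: $\frac{3153304}{17} \approx 1.8549 \cdot 10^{5}$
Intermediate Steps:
$F{\left(Z,I \right)} = -7 - 2 I Z$ ($F{\left(Z,I \right)} = -7 + Z \left(-2\right) I = -7 + - 2 Z I = -7 - 2 I Z$)
$K = - \frac{162}{17}$ ($K = \frac{162}{-17} = 162 \left(- \frac{1}{17}\right) = - \frac{162}{17} \approx -9.5294$)
$K + F{\left(18,-19 \right)} 274 = - \frac{162}{17} + \left(-7 - \left(-38\right) 18\right) 274 = - \frac{162}{17} + \left(-7 + 684\right) 274 = - \frac{162}{17} + 677 \cdot 274 = - \frac{162}{17} + 185498 = \frac{3153304}{17}$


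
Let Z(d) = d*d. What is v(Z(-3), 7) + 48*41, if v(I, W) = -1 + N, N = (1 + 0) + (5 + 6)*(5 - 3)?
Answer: 1990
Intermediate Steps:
N = 23 (N = 1 + 11*2 = 1 + 22 = 23)
Z(d) = d²
v(I, W) = 22 (v(I, W) = -1 + 23 = 22)
v(Z(-3), 7) + 48*41 = 22 + 48*41 = 22 + 1968 = 1990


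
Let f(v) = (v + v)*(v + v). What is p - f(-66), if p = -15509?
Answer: -32933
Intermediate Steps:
f(v) = 4*v² (f(v) = (2*v)*(2*v) = 4*v²)
p - f(-66) = -15509 - 4*(-66)² = -15509 - 4*4356 = -15509 - 1*17424 = -15509 - 17424 = -32933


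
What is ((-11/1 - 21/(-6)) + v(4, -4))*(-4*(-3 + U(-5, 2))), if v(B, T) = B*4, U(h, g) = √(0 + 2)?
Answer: 102 - 34*√2 ≈ 53.917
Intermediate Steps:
U(h, g) = √2
v(B, T) = 4*B
((-11/1 - 21/(-6)) + v(4, -4))*(-4*(-3 + U(-5, 2))) = ((-11/1 - 21/(-6)) + 4*4)*(-4*(-3 + √2)) = ((-11*1 - 21*(-⅙)) + 16)*(12 - 4*√2) = ((-11 + 7/2) + 16)*(12 - 4*√2) = (-15/2 + 16)*(12 - 4*√2) = 17*(12 - 4*√2)/2 = 102 - 34*√2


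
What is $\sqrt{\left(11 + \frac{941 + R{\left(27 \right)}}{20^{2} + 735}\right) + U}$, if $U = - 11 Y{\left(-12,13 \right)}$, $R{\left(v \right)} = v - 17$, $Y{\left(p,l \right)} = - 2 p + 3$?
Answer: $\frac{i \sqrt{367352965}}{1135} \approx 16.887 i$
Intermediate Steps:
$Y{\left(p,l \right)} = 3 - 2 p$
$R{\left(v \right)} = -17 + v$ ($R{\left(v \right)} = v - 17 = -17 + v$)
$U = -297$ ($U = - 11 \left(3 - -24\right) = - 11 \left(3 + 24\right) = \left(-11\right) 27 = -297$)
$\sqrt{\left(11 + \frac{941 + R{\left(27 \right)}}{20^{2} + 735}\right) + U} = \sqrt{\left(11 + \frac{941 + \left(-17 + 27\right)}{20^{2} + 735}\right) - 297} = \sqrt{\left(11 + \frac{941 + 10}{400 + 735}\right) - 297} = \sqrt{\left(11 + \frac{951}{1135}\right) - 297} = \sqrt{\frac{13436}{1135} - 297} = \sqrt{- \frac{323659}{1135}} = \frac{i \sqrt{367352965}}{1135}$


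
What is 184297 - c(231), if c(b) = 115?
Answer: 184182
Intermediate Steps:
184297 - c(231) = 184297 - 1*115 = 184297 - 115 = 184182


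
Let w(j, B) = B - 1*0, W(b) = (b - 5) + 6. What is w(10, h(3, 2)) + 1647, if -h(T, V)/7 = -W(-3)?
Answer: 1633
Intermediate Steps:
W(b) = 1 + b (W(b) = (-5 + b) + 6 = 1 + b)
h(T, V) = -14 (h(T, V) = -(-7)*(1 - 3) = -(-7)*(-2) = -7*2 = -14)
w(j, B) = B (w(j, B) = B + 0 = B)
w(10, h(3, 2)) + 1647 = -14 + 1647 = 1633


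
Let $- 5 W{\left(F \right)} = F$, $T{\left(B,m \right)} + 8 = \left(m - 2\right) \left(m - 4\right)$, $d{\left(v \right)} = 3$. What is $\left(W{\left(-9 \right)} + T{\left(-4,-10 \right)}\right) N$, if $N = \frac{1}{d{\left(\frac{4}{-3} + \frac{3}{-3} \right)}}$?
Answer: $\frac{809}{15} \approx 53.933$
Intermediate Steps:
$T{\left(B,m \right)} = -8 + \left(-4 + m\right) \left(-2 + m\right)$ ($T{\left(B,m \right)} = -8 + \left(m - 2\right) \left(m - 4\right) = -8 + \left(-2 + m\right) \left(-4 + m\right) = -8 + \left(-4 + m\right) \left(-2 + m\right)$)
$W{\left(F \right)} = - \frac{F}{5}$
$N = \frac{1}{3} \approx 0.33333$
$\left(W{\left(-9 \right)} + T{\left(-4,-10 \right)}\right) N = \left(\left(- \frac{1}{5}\right) \left(-9\right) - 10 \left(-6 - 10\right)\right) \frac{1}{3} = \left(\frac{9}{5} - -160\right) \frac{1}{3} = \left(\frac{9}{5} + 160\right) \frac{1}{3} = \frac{809}{5} \cdot \frac{1}{3} = \frac{809}{15}$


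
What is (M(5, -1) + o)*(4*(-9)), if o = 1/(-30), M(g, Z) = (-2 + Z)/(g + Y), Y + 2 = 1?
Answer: 141/5 ≈ 28.200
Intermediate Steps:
Y = -1 (Y = -2 + 1 = -1)
M(g, Z) = (-2 + Z)/(-1 + g) (M(g, Z) = (-2 + Z)/(g - 1) = (-2 + Z)/(-1 + g))
o = -1/30 ≈ -0.033333
(M(5, -1) + o)*(4*(-9)) = ((-2 - 1)/(-1 + 5) - 1/30)*(4*(-9)) = (-3/4 - 1/30)*(-36) = -47/60*(-36) = 141/5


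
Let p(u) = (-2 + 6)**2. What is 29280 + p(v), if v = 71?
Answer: 29296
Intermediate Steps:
p(u) = 16 (p(u) = 4**2 = 16)
29280 + p(v) = 29280 + 16 = 29296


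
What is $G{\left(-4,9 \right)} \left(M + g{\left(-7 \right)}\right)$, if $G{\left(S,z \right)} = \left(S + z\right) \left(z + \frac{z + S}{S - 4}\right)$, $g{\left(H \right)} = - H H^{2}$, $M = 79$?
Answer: $\frac{70685}{4} \approx 17671.0$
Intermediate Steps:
$g{\left(H \right)} = - H^{3}$
$G{\left(S,z \right)} = \left(S + z\right) \left(z + \frac{S + z}{-4 + S}\right)$
$G{\left(-4,9 \right)} \left(M + g{\left(-7 \right)}\right) = \frac{\left(-4\right)^{2} - 3 \cdot 9^{2} - 4 \cdot 9^{2} + 9 \left(-4\right)^{2} - \left(-8\right) 9}{-4 - 4} \left(79 - \left(-7\right)^{3}\right) = \frac{16 - 243 - 324 + 9 \cdot 16 + 72}{-8} \left(79 - -343\right) = - \frac{16 - 243 - 324 + 144 + 72}{8} \left(79 + 343\right) = \left(- \frac{1}{8}\right) \left(-335\right) 422 = \frac{335}{8} \cdot 422 = \frac{70685}{4}$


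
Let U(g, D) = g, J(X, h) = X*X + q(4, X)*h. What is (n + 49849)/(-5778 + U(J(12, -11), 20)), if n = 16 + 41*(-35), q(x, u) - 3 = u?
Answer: -48430/5799 ≈ -8.3514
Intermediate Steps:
q(x, u) = 3 + u
J(X, h) = X**2 + h*(3 + X) (J(X, h) = X*X + (3 + X)*h = X**2 + h*(3 + X))
n = -1419 (n = 16 - 1435 = -1419)
(n + 49849)/(-5778 + U(J(12, -11), 20)) = (-1419 + 49849)/(-5778 + (12**2 - 11*(3 + 12))) = 48430/(-5778 + (144 - 11*15)) = 48430/(-5778 + (144 - 165)) = 48430/(-5778 - 21) = 48430/(-5799) = 48430*(-1/5799) = -48430/5799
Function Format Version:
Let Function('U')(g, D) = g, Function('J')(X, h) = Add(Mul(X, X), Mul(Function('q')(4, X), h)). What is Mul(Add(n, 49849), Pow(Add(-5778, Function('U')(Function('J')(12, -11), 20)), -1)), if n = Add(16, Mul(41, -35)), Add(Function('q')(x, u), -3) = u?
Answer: Rational(-48430, 5799) ≈ -8.3514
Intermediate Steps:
Function('q')(x, u) = Add(3, u)
Function('J')(X, h) = Add(Pow(X, 2), Mul(h, Add(3, X))) (Function('J')(X, h) = Add(Mul(X, X), Mul(Add(3, X), h)) = Add(Pow(X, 2), Mul(h, Add(3, X))))
n = -1419 (n = Add(16, -1435) = -1419)
Mul(Add(n, 49849), Pow(Add(-5778, Function('U')(Function('J')(12, -11), 20)), -1)) = Mul(Add(-1419, 49849), Pow(Add(-5778, Add(Pow(12, 2), Mul(-11, Add(3, 12)))), -1)) = Mul(48430, Pow(Add(-5778, Add(144, Mul(-11, 15))), -1)) = Mul(48430, Pow(Add(-5778, Add(144, -165)), -1)) = Mul(48430, Pow(Add(-5778, -21), -1)) = Mul(48430, Pow(-5799, -1)) = Mul(48430, Rational(-1, 5799)) = Rational(-48430, 5799)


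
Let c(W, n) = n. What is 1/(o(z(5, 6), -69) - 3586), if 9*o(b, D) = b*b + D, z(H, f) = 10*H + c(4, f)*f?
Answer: -9/24947 ≈ -0.00036076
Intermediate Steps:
z(H, f) = f² + 10*H (z(H, f) = 10*H + f*f = 10*H + f² = f² + 10*H)
o(b, D) = D/9 + b²/9 (o(b, D) = (b*b + D)/9 = (b² + D)/9 = (D + b²)/9 = D/9 + b²/9)
1/(o(z(5, 6), -69) - 3586) = 1/(((⅑)*(-69) + (6² + 10*5)²/9) - 3586) = 1/((-23/3 + (36 + 50)²/9) - 3586) = 1/((-23/3 + (⅑)*86²) - 3586) = 1/((-23/3 + (⅑)*7396) - 3586) = 1/((-23/3 + 7396/9) - 3586) = 1/(7327/9 - 3586) = 1/(-24947/9) = -9/24947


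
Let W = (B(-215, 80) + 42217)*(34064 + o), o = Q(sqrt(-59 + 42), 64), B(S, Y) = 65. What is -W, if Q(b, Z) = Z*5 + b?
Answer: -1453824288 - 42282*I*sqrt(17) ≈ -1.4538e+9 - 1.7433e+5*I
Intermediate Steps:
Q(b, Z) = b + 5*Z (Q(b, Z) = 5*Z + b = b + 5*Z)
o = 320 + I*sqrt(17) (o = sqrt(-59 + 42) + 5*64 = sqrt(-17) + 320 = I*sqrt(17) + 320 = 320 + I*sqrt(17) ≈ 320.0 + 4.1231*I)
W = 1453824288 + 42282*I*sqrt(17) (W = (65 + 42217)*(34064 + (320 + I*sqrt(17))) = 42282*(34384 + I*sqrt(17)) = 1453824288 + 42282*I*sqrt(17) ≈ 1.4538e+9 + 1.7433e+5*I)
-W = -(1453824288 + 42282*I*sqrt(17)) = -1453824288 - 42282*I*sqrt(17)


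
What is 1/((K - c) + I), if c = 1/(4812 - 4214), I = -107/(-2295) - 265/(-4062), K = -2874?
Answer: -464560785/1335096506299 ≈ -0.00034796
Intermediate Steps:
I = 347603/3107430 (I = -107*(-1/2295) - 265*(-1/4062) = 107/2295 + 265/4062 = 347603/3107430 ≈ 0.11186)
c = 1/598 ≈ 0.0016722
1/((K - c) + I) = 1/((-2874 - 1*1/598) + 347603/3107430) = 1/((-2874 - 1/598) + 347603/3107430) = 1/(-1718653/598 + 347603/3107430) = 1/(-1335096506299/464560785) = -464560785/1335096506299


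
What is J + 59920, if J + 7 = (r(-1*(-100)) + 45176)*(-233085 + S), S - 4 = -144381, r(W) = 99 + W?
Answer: -17127278337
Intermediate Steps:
S = -144377 (S = 4 - 144381 = -144377)
J = -17127338257 (J = -7 + ((99 - 1*(-100)) + 45176)*(-233085 - 144377) = -7 + ((99 + 100) + 45176)*(-377462) = -7 + (199 + 45176)*(-377462) = -7 + 45375*(-377462) = -7 - 17127338250 = -17127338257)
J + 59920 = -17127338257 + 59920 = -17127278337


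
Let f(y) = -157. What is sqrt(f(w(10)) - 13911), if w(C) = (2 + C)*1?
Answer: 2*I*sqrt(3517) ≈ 118.61*I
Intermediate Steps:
w(C) = 2 + C
sqrt(f(w(10)) - 13911) = sqrt(-157 - 13911) = sqrt(-14068) = 2*I*sqrt(3517)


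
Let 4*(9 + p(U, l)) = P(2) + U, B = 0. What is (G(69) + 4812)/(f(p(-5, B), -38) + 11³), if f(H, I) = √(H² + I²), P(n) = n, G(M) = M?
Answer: 34648592/9440117 - 32540*√985/9440117 ≈ 3.5622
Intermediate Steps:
p(U, l) = -17/2 + U/4 (p(U, l) = -9 + (2 + U)/4 = -9 + (½ + U/4) = -17/2 + U/4)
(G(69) + 4812)/(f(p(-5, B), -38) + 11³) = (69 + 4812)/(√((-17/2 + (¼)*(-5))² + (-38)²) + 11³) = 4881/(√((-17/2 - 5/4)² + 1444) + 1331) = 4881/(√((-39/4)² + 1444) + 1331) = 4881/(√(1521/16 + 1444) + 1331) = 4881/(√(24625/16) + 1331) = 4881/(5*√985/4 + 1331) = 4881/(1331 + 5*√985/4)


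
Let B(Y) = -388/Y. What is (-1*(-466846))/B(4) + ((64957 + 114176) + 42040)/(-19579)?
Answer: -9161831615/1899163 ≈ -4824.1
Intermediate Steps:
(-1*(-466846))/B(4) + ((64957 + 114176) + 42040)/(-19579) = (-1*(-466846))/((-388/4)) + ((64957 + 114176) + 42040)/(-19579) = 466846/((-388*¼)) + (179133 + 42040)*(-1/19579) = 466846/(-97) + 221173*(-1/19579) = 466846*(-1/97) - 221173/19579 = -466846/97 - 221173/19579 = -9161831615/1899163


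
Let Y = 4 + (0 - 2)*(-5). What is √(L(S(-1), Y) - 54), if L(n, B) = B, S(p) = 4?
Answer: 2*I*√10 ≈ 6.3246*I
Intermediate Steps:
Y = 14 (Y = 4 - 2*(-5) = 4 + 10 = 14)
√(L(S(-1), Y) - 54) = √(14 - 54) = √(-40) = 2*I*√10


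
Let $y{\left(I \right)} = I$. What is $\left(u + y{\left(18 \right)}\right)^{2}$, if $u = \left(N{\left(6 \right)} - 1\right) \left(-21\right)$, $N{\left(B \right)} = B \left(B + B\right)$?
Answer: $2169729$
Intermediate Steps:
$N{\left(B \right)} = 2 B^{2}$ ($N{\left(B \right)} = B 2 B = 2 B^{2}$)
$u = -1491$ ($u = \left(2 \cdot 6^{2} - 1\right) \left(-21\right) = \left(2 \cdot 36 - 1\right) \left(-21\right) = \left(72 - 1\right) \left(-21\right) = 71 \left(-21\right) = -1491$)
$\left(u + y{\left(18 \right)}\right)^{2} = \left(-1491 + 18\right)^{2} = \left(-1473\right)^{2} = 2169729$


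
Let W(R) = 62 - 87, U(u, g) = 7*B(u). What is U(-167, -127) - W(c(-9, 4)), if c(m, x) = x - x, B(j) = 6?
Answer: 67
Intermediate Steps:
c(m, x) = 0
U(u, g) = 42 (U(u, g) = 7*6 = 42)
W(R) = -25
U(-167, -127) - W(c(-9, 4)) = 42 - 1*(-25) = 42 + 25 = 67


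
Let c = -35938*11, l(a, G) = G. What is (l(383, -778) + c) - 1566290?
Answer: -1962386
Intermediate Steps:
c = -395318
(l(383, -778) + c) - 1566290 = (-778 - 395318) - 1566290 = -396096 - 1566290 = -1962386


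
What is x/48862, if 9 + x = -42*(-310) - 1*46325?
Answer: -16657/24431 ≈ -0.68180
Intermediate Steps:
x = -33314 (x = -9 + (-42*(-310) - 1*46325) = -9 + (13020 - 46325) = -9 - 33305 = -33314)
x/48862 = -33314/48862 = -33314*1/48862 = -16657/24431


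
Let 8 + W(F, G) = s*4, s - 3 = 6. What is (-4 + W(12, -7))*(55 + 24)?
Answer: 1896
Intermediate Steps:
s = 9 (s = 3 + 6 = 9)
W(F, G) = 28 (W(F, G) = -8 + 9*4 = -8 + 36 = 28)
(-4 + W(12, -7))*(55 + 24) = (-4 + 28)*(55 + 24) = 24*79 = 1896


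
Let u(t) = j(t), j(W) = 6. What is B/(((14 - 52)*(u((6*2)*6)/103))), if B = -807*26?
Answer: 360191/38 ≈ 9478.7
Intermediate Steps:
u(t) = 6
B = -20982
B/(((14 - 52)*(u((6*2)*6)/103))) = -20982*103/(6*(14 - 52)) = -20982/((-228/103)) = -20982/((-38*6/103)) = -20982/(-228/103) = -20982*(-103/228) = 360191/38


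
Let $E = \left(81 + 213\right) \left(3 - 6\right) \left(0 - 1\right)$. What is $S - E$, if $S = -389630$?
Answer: $-390512$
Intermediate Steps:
$E = 882$ ($E = 294 \left(- 3 \left(0 - 1\right)\right) = 294 \left(\left(-3\right) \left(-1\right)\right) = 294 \cdot 3 = 882$)
$S - E = -389630 - 882 = -390512$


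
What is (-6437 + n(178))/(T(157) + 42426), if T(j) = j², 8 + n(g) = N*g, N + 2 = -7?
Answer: -8047/67075 ≈ -0.11997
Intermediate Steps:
N = -9 (N = -2 - 7 = -9)
n(g) = -8 - 9*g
(-6437 + n(178))/(T(157) + 42426) = (-6437 + (-8 - 9*178))/(157² + 42426) = (-6437 + (-8 - 1602))/(24649 + 42426) = (-6437 - 1610)/67075 = -8047*1/67075 = -8047/67075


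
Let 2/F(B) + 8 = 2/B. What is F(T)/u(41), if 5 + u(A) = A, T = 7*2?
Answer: -7/990 ≈ -0.0070707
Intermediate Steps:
T = 14
F(B) = 2/(-8 + 2/B)
u(A) = -5 + A
F(T)/u(41) = (-1*14/(-1 + 4*14))/(-5 + 41) = -1*14/(-1 + 56)/36 = -1*14/55*(1/36) = -1*14*1/55*(1/36) = -14/55*1/36 = -7/990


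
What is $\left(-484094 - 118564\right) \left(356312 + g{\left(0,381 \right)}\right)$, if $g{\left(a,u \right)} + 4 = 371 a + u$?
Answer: $-214961479362$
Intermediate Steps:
$g{\left(a,u \right)} = -4 + u + 371 a$ ($g{\left(a,u \right)} = -4 + \left(371 a + u\right) = -4 + \left(u + 371 a\right) = -4 + u + 371 a$)
$\left(-484094 - 118564\right) \left(356312 + g{\left(0,381 \right)}\right) = \left(-484094 - 118564\right) \left(356312 + \left(-4 + 381 + 371 \cdot 0\right)\right) = - 602658 \left(356312 + \left(-4 + 381 + 0\right)\right) = - 602658 \left(356312 + 377\right) = \left(-602658\right) 356689 = -214961479362$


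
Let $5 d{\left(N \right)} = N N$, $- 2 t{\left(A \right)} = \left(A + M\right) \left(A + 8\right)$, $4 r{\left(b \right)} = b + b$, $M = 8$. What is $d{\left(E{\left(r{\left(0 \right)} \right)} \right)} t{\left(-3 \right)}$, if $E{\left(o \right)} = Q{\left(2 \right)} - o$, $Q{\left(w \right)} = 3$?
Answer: $- \frac{45}{2} \approx -22.5$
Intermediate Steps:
$r{\left(b \right)} = \frac{b}{2}$ ($r{\left(b \right)} = \frac{b + b}{4} = \frac{2 b}{4} = \frac{b}{2}$)
$E{\left(o \right)} = 3 - o$
$t{\left(A \right)} = - \frac{\left(8 + A\right)^{2}}{2}$ ($t{\left(A \right)} = - \frac{\left(A + 8\right) \left(A + 8\right)}{2} = - \frac{\left(8 + A\right) \left(8 + A\right)}{2} = - \frac{\left(8 + A\right)^{2}}{2}$)
$d{\left(N \right)} = \frac{N^{2}}{5}$ ($d{\left(N \right)} = \frac{N N}{5} = \frac{N^{2}}{5}$)
$d{\left(E{\left(r{\left(0 \right)} \right)} \right)} t{\left(-3 \right)} = \frac{\left(3 - \frac{1}{2} \cdot 0\right)^{2}}{5} \left(-32 - -24 - \frac{\left(-3\right)^{2}}{2}\right) = \frac{\left(3 - 0\right)^{2}}{5} \left(-32 + 24 - \frac{9}{2}\right) = \frac{\left(3 + 0\right)^{2}}{5} \left(-32 + 24 - \frac{9}{2}\right) = \frac{3^{2}}{5} \left(- \frac{25}{2}\right) = \frac{1}{5} \cdot 9 \left(- \frac{25}{2}\right) = \frac{9}{5} \left(- \frac{25}{2}\right) = - \frac{45}{2}$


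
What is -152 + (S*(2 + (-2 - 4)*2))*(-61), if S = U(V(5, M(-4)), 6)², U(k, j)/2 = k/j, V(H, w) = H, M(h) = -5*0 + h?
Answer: 13882/9 ≈ 1542.4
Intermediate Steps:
M(h) = h (M(h) = 0 + h = h)
U(k, j) = 2*k/j (U(k, j) = 2*(k/j) = 2*k/j)
S = 25/9 (S = (2*5/6)² = (2*5*(⅙))² = (5/3)² = 25/9 ≈ 2.7778)
-152 + (S*(2 + (-2 - 4)*2))*(-61) = -152 + (25*(2 + (-2 - 4)*2)/9)*(-61) = -152 + (25*(2 - 6*2)/9)*(-61) = -152 + (25*(2 - 12)/9)*(-61) = -152 + ((25/9)*(-10))*(-61) = -152 - 250/9*(-61) = -152 + 15250/9 = 13882/9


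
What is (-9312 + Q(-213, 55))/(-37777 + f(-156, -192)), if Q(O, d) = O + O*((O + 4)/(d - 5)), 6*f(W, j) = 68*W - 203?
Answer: 1295199/5936825 ≈ 0.21816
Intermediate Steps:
f(W, j) = -203/6 + 34*W/3 (f(W, j) = (68*W - 203)/6 = (-203 + 68*W)/6 = -203/6 + 34*W/3)
Q(O, d) = O + O*(4 + O)/(-5 + d) (Q(O, d) = O + O*((4 + O)/(-5 + d)) = O + O*(4 + O)/(-5 + d))
(-9312 + Q(-213, 55))/(-37777 + f(-156, -192)) = (-9312 - 213*(-1 - 213 + 55)/(-5 + 55))/(-37777 + (-203/6 + (34/3)*(-156))) = (-9312 - 213*(-159)/50)/(-37777 + (-203/6 - 1768)) = (-9312 - 213*1/50*(-159))/(-37777 - 10811/6) = (-9312 + 33867/50)/(-237473/6) = -431733/50*(-6/237473) = 1295199/5936825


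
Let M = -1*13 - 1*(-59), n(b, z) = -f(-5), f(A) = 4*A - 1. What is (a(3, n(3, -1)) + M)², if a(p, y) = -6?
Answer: 1600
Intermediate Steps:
f(A) = -1 + 4*A
n(b, z) = 21 (n(b, z) = -(-1 + 4*(-5)) = -(-1 - 20) = -1*(-21) = 21)
M = 46 (M = -13 + 59 = 46)
(a(3, n(3, -1)) + M)² = (-6 + 46)² = 40² = 1600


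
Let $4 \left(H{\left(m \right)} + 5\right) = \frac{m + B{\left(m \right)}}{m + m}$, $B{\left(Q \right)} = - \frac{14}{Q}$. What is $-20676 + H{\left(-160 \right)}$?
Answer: $- \frac{2117721607}{102400} \approx -20681.0$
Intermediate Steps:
$H{\left(m \right)} = -5 + \frac{m - \frac{14}{m}}{8 m}$ ($H{\left(m \right)} = -5 + \frac{\left(m - \frac{14}{m}\right) \frac{1}{m + m}}{4} = -5 + \frac{\left(m - \frac{14}{m}\right) \frac{1}{2 m}}{4} = -5 + \frac{\frac{1}{2} \frac{1}{m} \left(m - \frac{14}{m}\right)}{4} = -5 + \frac{m - \frac{14}{m}}{8 m}$)
$-20676 + H{\left(-160 \right)} = -20676 - \left(\frac{39}{8} + \frac{7}{4 \cdot 25600}\right) = -20676 - \frac{499207}{102400} = - \frac{2117721607}{102400}$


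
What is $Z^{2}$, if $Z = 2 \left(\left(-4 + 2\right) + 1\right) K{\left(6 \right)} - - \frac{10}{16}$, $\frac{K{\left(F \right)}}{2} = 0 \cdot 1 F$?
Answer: $\frac{25}{64} \approx 0.39063$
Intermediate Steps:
$K{\left(F \right)} = 0$ ($K{\left(F \right)} = 2 \cdot 0 \cdot 1 F = 2 \cdot 0 F = 2 \cdot 0 = 0$)
$Z = \frac{5}{8}$ ($Z = 2 \left(\left(-4 + 2\right) + 1\right) 0 - - \frac{10}{16} = 2 \left(-2 + 1\right) 0 - \left(-10\right) \frac{1}{16} = 2 \left(-1\right) 0 - - \frac{5}{8} = \left(-2\right) 0 + \frac{5}{8} = 0 + \frac{5}{8} = \frac{5}{8} \approx 0.625$)
$Z^{2} = \left(\frac{5}{8}\right)^{2} = \frac{25}{64}$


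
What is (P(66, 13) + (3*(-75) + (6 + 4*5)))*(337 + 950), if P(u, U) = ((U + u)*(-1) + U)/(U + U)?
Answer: -259380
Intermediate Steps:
P(u, U) = -u/(2*U) (P(u, U) = ((-U - u) + U)/((2*U)) = (-u)*(1/(2*U)) = -u/(2*U))
(P(66, 13) + (3*(-75) + (6 + 4*5)))*(337 + 950) = (-1/2*66/13 + (3*(-75) + (6 + 4*5)))*(337 + 950) = (-1/2*66*1/13 + (-225 + (6 + 20)))*1287 = (-33/13 + (-225 + 26))*1287 = (-33/13 - 199)*1287 = -2620/13*1287 = -259380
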